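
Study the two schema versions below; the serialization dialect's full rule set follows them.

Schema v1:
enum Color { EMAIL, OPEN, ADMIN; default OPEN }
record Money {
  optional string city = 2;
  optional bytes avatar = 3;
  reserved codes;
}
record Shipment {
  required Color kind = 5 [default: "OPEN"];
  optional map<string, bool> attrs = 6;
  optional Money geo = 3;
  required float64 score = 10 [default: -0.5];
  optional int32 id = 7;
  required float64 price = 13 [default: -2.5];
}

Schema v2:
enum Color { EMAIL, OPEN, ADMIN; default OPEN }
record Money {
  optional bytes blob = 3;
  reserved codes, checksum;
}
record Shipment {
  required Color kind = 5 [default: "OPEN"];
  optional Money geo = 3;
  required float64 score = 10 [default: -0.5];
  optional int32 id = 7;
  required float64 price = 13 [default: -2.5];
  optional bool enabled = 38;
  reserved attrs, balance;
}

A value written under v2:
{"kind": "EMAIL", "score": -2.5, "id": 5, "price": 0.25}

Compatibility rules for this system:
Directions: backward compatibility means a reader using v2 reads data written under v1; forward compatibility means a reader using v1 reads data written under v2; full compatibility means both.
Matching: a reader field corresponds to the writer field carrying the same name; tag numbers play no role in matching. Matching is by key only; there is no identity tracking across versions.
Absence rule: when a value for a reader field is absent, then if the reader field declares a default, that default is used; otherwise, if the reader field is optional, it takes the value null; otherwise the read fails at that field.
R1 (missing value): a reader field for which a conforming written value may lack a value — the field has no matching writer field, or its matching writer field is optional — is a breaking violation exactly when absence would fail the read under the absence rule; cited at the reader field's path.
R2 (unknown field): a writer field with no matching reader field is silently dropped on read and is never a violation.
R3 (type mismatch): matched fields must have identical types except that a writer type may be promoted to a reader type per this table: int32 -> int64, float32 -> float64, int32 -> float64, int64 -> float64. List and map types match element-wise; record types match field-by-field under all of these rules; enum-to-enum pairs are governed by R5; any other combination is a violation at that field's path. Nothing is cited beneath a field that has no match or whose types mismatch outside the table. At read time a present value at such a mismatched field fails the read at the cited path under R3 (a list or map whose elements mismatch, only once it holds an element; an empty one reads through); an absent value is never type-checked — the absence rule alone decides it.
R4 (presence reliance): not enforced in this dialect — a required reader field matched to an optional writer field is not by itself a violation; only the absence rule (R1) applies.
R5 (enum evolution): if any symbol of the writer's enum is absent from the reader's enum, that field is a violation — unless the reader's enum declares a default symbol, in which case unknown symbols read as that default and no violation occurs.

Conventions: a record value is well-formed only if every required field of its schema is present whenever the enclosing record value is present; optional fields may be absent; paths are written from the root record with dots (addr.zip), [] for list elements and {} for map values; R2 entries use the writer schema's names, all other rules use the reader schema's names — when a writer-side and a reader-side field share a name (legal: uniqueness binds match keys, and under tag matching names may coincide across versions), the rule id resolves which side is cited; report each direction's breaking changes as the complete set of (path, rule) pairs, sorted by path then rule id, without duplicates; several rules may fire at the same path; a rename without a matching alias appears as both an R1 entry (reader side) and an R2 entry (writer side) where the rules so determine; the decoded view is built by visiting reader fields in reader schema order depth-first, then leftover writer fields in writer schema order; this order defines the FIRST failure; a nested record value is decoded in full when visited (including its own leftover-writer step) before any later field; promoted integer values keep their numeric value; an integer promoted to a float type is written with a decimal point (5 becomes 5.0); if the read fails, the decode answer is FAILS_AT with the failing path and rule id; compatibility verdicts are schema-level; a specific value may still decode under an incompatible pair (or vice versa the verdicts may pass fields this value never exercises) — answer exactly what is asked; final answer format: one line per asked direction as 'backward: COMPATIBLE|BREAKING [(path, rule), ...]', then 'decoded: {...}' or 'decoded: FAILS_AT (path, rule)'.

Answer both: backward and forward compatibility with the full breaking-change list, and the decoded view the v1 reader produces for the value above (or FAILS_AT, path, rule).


backward: COMPATIBLE []; forward: COMPATIBLE []; decoded: {"kind": "EMAIL", "attrs": null, "geo": null, "score": -2.5, "id": 5, "price": 0.25}

each type pair in Shipment: writer, then reader
checking backward for Shipment: reader v2 against writer v1:
  writer required, Color -> Color: reader kind maps from writer kind
  writer optional, Money -> Money: reader geo maps from writer geo
  writer required, float64 -> float64: reader score maps from writer score
  writer optional, int32 -> int32: reader id maps from writer id
  writer required, float64 -> float64: reader price maps from writer price
  enabled has no writer counterpart
  writer attrs: unknown to reader
  geo.blob has no writer counterpart
  writer geo.city: unknown to reader
  writer geo.avatar: unknown to reader
  => no violations; backward on Shipment: COMPATIBLE
checking forward for Shipment: reader v1 against writer v2:
  writer required, Color -> Color: reader kind maps from writer kind
  attrs has no writer counterpart
  writer optional, Money -> Money: reader geo maps from writer geo
  writer required, float64 -> float64: reader score maps from writer score
  writer optional, int32 -> int32: reader id maps from writer id
  writer required, float64 -> float64: reader price maps from writer price
  writer enabled: unknown to reader
  geo.city has no writer counterpart
  geo.avatar has no writer counterpart
  writer geo.blob: unknown to reader
  => no violations; forward on Shipment: COMPATIBLE
migrating the Shipment value to v1:
  kind := "EMAIL"
  attrs := null (not supplied -> null)
  geo := null (not supplied -> null)
  score := -2.5
  id := 5
  price := 0.25
  => decoded: {"kind": "EMAIL", "attrs": null, "geo": null, "score": -2.5, "id": 5, "price": 0.25}


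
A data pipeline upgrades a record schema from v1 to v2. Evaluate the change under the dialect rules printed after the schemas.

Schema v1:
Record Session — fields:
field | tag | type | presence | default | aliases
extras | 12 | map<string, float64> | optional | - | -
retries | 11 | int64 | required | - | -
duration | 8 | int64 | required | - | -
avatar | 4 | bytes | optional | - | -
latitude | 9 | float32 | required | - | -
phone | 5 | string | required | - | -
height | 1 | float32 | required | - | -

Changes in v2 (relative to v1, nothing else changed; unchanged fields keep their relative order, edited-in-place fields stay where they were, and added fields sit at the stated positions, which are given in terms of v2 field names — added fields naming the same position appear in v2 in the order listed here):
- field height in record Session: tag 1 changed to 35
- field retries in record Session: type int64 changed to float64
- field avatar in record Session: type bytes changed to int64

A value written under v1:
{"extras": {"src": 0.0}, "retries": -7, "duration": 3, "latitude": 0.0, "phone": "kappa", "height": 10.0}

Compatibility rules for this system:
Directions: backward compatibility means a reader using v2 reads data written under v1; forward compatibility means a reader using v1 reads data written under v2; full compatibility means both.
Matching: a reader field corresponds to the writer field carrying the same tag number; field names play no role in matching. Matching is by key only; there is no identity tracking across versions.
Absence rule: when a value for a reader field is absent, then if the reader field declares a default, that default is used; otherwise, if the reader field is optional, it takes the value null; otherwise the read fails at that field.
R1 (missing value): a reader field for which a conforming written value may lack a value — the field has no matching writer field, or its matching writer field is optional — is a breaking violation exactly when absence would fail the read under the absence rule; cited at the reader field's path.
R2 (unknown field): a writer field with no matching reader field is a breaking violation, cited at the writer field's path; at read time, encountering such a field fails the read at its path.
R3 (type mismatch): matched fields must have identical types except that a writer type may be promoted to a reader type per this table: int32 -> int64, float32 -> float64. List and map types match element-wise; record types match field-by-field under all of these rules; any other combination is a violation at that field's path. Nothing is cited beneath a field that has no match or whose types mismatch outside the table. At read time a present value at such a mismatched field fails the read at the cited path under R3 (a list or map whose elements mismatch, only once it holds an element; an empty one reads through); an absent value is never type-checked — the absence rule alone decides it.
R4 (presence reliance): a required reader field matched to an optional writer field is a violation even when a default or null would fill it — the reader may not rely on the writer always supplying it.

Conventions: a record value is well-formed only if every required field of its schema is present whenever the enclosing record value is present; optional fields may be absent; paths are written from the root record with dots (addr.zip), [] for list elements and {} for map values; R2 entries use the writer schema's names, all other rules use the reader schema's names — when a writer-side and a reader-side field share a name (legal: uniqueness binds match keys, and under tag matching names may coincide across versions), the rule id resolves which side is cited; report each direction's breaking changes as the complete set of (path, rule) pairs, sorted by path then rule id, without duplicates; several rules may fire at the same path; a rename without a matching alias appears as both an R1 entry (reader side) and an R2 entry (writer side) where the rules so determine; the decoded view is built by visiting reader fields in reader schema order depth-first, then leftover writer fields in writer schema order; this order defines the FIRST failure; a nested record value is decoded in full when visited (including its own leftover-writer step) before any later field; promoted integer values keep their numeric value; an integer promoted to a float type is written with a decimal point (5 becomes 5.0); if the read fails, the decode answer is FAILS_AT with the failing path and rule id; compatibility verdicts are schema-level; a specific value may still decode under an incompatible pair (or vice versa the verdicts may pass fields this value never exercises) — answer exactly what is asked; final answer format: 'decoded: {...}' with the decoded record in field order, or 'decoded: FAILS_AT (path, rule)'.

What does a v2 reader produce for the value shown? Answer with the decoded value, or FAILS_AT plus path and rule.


in Session below, arrows point writer -> reader
decoding the Session value with the v2 reader:
  extras := {"src": 0.0}
  read fails at retries under R3
  => FAILS_AT (retries, R3)
diffs on Session not affecting the asked answer:
  field height in record Session: tag 1 changed to 35 -> matters for Session compatibility verdicts, not for this value's decode
  field avatar in record Session: type bytes changed to int64 -> matters for Session compatibility verdicts, not for this value's decode

decoded: FAILS_AT (retries, R3)


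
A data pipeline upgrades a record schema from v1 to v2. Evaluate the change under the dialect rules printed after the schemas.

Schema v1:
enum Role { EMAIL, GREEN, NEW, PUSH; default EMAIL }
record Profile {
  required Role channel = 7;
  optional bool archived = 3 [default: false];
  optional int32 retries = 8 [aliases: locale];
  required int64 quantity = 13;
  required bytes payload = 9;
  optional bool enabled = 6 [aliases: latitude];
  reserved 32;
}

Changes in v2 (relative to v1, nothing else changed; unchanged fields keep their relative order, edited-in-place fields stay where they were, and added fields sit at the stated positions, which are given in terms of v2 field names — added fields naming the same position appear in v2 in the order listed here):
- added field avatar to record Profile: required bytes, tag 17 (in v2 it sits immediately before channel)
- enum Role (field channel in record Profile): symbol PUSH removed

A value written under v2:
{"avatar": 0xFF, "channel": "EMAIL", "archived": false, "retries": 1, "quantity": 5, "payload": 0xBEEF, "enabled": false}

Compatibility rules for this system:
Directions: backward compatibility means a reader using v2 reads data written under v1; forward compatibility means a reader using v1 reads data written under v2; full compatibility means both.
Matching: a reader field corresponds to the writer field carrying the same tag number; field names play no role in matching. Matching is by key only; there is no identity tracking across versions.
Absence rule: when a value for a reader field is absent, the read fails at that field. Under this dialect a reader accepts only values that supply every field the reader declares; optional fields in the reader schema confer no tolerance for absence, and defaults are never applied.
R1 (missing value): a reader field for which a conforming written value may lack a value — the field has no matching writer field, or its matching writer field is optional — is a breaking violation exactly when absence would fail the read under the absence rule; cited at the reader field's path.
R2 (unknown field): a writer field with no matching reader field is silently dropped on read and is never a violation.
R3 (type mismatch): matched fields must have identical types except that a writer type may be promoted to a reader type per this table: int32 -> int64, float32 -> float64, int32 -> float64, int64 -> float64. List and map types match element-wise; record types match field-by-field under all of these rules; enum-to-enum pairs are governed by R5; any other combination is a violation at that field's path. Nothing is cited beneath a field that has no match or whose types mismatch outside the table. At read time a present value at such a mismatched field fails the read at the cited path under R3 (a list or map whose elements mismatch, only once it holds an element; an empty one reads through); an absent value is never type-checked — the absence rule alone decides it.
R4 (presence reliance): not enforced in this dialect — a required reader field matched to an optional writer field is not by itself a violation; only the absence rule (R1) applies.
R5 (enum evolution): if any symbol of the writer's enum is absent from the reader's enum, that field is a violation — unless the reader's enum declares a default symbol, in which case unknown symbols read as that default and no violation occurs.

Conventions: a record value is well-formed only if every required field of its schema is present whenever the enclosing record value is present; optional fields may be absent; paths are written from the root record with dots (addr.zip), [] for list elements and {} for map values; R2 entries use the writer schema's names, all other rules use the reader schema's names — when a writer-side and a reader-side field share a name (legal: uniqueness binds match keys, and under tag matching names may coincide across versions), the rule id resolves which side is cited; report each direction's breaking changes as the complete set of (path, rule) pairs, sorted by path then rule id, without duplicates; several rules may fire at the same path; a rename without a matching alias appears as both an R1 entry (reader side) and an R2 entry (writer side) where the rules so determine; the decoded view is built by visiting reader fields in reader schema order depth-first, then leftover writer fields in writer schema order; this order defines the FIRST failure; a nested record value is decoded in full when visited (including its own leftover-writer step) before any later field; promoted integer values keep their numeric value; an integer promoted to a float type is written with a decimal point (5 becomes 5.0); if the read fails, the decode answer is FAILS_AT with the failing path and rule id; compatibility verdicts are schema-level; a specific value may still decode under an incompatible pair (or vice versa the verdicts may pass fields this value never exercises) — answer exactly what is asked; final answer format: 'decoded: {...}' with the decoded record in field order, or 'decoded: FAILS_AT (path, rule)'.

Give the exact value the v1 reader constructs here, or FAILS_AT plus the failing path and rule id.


each type pair in Profile: writer, then reader
decoding the Profile value with the v1 reader:
  channel := "EMAIL"
  archived := false
  retries := 1
  quantity := 5
  payload := 0xBEEF
  enabled := false
  writer avatar: unknown -> dropped
  => decoded: {"channel": "EMAIL", "archived": false, "retries": 1, "quantity": 5, "payload": 0xBEEF, "enabled": false}
remaining Profile differences; none change what is asked:
  added field avatar to record Profile: required bytes, tag 17 (in v2 it sits immediately before channel) -> matters for Profile compatibility verdicts, not for this value's decode
  enum Role (field channel in record Profile): symbol PUSH removed -> triggers nothing under the printed rules; the Profile answer is the same either way

decoded: {"channel": "EMAIL", "archived": false, "retries": 1, "quantity": 5, "payload": 0xBEEF, "enabled": false}


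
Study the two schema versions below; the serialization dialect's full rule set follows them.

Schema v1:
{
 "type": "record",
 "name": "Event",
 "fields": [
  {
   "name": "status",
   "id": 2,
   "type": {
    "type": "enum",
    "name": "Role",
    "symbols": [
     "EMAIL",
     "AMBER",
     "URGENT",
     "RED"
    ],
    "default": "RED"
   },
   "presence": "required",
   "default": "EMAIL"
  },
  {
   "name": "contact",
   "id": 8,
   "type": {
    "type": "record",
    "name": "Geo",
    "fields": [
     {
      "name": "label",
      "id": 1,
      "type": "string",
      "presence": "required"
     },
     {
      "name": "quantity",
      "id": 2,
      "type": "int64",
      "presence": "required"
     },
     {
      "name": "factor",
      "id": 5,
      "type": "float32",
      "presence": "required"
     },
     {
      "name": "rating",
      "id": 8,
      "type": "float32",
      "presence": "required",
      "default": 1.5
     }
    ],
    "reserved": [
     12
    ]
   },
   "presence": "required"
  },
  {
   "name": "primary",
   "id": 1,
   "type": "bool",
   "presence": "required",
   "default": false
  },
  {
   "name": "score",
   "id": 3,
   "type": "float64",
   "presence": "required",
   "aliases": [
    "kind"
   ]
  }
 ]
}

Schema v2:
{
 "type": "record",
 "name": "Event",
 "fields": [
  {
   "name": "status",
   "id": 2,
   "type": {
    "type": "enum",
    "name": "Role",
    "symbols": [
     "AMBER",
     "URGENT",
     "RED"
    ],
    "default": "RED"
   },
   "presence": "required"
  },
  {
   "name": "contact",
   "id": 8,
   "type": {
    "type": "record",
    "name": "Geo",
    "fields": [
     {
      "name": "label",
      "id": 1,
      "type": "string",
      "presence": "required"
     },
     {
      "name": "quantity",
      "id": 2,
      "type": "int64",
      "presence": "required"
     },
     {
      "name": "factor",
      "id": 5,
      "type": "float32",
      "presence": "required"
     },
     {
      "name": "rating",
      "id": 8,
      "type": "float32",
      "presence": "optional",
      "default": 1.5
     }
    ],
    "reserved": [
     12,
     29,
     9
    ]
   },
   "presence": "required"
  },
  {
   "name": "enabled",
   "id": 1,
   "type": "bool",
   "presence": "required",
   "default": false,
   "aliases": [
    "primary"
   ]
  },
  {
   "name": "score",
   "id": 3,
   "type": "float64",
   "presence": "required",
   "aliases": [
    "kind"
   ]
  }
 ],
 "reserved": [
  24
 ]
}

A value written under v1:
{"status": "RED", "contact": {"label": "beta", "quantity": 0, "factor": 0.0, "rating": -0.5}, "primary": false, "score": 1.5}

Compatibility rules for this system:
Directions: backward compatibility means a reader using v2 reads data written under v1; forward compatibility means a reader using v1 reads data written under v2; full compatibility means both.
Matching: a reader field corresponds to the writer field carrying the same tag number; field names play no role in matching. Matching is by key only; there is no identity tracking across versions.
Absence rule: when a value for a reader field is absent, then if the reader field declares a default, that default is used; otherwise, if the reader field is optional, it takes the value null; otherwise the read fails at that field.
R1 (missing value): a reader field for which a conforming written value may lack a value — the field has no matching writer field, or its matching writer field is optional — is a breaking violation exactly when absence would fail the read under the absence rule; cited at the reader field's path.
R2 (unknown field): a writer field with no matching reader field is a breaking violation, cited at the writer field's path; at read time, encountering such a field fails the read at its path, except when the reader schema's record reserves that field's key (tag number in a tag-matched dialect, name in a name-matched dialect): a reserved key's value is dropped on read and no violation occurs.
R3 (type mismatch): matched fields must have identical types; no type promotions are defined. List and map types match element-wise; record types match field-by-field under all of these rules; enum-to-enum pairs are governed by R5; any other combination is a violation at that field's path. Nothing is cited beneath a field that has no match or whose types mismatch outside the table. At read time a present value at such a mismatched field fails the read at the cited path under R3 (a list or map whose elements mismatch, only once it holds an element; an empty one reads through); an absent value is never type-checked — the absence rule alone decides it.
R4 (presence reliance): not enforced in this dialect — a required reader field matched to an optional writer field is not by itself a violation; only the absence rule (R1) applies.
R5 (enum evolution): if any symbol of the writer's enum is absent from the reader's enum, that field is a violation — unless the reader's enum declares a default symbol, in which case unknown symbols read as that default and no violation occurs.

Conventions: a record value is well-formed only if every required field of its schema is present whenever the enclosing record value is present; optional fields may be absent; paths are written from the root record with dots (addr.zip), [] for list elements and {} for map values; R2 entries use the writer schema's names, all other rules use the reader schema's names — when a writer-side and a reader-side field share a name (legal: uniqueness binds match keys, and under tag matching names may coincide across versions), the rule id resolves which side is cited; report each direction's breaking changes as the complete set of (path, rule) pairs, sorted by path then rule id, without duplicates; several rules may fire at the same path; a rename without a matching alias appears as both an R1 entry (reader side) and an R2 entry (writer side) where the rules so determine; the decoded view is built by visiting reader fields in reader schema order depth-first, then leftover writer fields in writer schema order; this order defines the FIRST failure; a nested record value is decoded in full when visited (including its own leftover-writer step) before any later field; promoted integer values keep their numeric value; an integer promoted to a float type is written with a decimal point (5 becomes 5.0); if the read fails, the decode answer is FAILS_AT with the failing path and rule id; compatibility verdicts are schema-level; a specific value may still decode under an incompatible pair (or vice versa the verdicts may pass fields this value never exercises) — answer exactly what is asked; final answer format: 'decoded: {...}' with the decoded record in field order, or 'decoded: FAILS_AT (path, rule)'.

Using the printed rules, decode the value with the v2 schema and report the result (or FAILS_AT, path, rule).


arrows below run writer -> reader for Event
decoding the Event value with the v2 reader:
  status := "RED"
  contact.label := "beta"
  contact.quantity := 0
  contact.factor := 0.0
  contact.rating := -0.5
  enabled := false (from writer primary)
  score := 1.5
  => decoded: {"status": "RED", "contact": {"label": "beta", "quantity": 0, "factor": 0.0, "rating": -0.5}, "enabled": false, "score": 1.5}
diffs on Event not affecting the asked answer:
  field rating in record Geo: required changed to optional -> triggers nothing under the printed rules; the Event answer is the same either way
  enum Role (field status in record Event): symbol EMAIL removed (the field default referencing it is cleared) -> triggers nothing under the printed rules; the Event answer is the same either way

decoded: {"status": "RED", "contact": {"label": "beta", "quantity": 0, "factor": 0.0, "rating": -0.5}, "enabled": false, "score": 1.5}


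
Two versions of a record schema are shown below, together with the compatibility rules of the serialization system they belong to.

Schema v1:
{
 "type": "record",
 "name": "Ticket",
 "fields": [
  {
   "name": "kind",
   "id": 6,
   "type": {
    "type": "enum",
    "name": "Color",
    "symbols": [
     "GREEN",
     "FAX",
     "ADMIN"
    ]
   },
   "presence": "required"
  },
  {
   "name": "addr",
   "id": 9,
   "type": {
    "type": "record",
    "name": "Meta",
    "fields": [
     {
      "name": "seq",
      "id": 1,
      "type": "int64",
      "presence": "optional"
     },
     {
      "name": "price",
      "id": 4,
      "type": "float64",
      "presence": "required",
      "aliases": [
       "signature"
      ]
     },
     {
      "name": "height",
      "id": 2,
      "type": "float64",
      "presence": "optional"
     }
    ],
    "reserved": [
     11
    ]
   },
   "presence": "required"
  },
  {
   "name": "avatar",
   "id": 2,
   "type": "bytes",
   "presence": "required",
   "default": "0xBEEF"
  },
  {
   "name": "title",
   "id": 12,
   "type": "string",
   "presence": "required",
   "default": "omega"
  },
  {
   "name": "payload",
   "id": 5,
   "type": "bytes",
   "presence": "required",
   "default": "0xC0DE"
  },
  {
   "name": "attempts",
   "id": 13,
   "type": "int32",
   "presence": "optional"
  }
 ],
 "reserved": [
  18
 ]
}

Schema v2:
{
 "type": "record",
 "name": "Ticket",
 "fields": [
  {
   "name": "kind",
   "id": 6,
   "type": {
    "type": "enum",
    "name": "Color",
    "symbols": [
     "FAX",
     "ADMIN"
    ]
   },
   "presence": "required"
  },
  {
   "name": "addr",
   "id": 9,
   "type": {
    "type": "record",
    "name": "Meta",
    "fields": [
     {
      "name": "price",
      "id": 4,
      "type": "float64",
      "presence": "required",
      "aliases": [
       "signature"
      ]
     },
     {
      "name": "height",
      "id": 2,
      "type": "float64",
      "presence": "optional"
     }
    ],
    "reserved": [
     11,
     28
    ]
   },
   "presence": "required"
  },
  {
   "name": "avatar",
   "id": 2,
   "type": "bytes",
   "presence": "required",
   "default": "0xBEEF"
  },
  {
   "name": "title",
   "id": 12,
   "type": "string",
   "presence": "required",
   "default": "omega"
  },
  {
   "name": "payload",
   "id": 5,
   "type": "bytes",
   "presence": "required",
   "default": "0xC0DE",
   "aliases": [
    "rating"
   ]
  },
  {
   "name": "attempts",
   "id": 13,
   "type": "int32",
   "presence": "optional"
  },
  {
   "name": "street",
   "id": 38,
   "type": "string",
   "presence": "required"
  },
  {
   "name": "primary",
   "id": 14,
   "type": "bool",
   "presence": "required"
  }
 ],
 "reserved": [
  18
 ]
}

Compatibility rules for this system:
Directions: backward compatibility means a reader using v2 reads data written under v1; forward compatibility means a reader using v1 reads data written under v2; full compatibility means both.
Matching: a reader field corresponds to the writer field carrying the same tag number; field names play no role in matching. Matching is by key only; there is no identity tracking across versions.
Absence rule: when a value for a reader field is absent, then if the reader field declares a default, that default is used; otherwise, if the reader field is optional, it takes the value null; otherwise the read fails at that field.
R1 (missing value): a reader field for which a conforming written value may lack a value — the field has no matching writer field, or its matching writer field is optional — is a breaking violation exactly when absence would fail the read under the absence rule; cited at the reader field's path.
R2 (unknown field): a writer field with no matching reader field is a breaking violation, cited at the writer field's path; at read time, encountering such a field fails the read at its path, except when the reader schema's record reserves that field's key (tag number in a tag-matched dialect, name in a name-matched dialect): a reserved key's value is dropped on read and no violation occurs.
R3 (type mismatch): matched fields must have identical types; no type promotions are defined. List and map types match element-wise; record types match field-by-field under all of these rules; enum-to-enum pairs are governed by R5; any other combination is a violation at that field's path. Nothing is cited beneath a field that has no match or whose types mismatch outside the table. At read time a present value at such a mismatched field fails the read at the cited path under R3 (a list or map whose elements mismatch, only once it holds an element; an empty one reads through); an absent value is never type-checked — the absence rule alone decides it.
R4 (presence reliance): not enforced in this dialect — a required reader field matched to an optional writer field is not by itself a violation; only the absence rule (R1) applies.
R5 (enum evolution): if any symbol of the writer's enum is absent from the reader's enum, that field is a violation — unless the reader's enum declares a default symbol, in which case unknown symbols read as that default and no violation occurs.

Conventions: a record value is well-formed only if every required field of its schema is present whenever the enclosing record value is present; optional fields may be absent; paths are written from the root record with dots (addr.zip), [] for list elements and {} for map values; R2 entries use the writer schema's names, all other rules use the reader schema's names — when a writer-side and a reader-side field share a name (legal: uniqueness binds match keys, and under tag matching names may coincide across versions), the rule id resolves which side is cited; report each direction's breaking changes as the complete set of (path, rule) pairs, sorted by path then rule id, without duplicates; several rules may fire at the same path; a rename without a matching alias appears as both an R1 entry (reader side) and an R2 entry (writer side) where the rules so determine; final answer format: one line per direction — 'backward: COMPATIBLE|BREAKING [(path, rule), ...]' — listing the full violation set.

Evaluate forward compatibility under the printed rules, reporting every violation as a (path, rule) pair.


forward: BREAKING [(primary, R2), (street, R2)]

arrows below run writer -> reader for Ticket
forward for Ticket (reader v1, writer v2):
  Color -> Color, writer required: kind aligns to kind
  Meta -> Meta, writer required: addr aligns to addr
  bytes -> bytes, writer required: avatar aligns to avatar
  string -> string, writer required: title aligns to title
  bytes -> bytes, writer required: payload aligns to payload
  int32 -> int32, writer optional: attempts aligns to attempts
  writer street: unknown to reader
  writer primary: unknown to reader
  addr.seq has no writer counterpart
  float64 -> float64, writer required: addr.price aligns to addr.price
  float64 -> float64, writer optional: addr.height aligns to addr.height
  rule R2 violated at primary
  rule R2 violated at street
  => forward: BREAKING (2)
the rest of the Ticket diff is inert for this question:
  enum Color (field kind in record Ticket): symbol GREEN removed -> fires only in the backward direction of Ticket, which is not asked here
  removed field seq from record Meta -> fires only in the backward direction of Ticket, which is not asked here


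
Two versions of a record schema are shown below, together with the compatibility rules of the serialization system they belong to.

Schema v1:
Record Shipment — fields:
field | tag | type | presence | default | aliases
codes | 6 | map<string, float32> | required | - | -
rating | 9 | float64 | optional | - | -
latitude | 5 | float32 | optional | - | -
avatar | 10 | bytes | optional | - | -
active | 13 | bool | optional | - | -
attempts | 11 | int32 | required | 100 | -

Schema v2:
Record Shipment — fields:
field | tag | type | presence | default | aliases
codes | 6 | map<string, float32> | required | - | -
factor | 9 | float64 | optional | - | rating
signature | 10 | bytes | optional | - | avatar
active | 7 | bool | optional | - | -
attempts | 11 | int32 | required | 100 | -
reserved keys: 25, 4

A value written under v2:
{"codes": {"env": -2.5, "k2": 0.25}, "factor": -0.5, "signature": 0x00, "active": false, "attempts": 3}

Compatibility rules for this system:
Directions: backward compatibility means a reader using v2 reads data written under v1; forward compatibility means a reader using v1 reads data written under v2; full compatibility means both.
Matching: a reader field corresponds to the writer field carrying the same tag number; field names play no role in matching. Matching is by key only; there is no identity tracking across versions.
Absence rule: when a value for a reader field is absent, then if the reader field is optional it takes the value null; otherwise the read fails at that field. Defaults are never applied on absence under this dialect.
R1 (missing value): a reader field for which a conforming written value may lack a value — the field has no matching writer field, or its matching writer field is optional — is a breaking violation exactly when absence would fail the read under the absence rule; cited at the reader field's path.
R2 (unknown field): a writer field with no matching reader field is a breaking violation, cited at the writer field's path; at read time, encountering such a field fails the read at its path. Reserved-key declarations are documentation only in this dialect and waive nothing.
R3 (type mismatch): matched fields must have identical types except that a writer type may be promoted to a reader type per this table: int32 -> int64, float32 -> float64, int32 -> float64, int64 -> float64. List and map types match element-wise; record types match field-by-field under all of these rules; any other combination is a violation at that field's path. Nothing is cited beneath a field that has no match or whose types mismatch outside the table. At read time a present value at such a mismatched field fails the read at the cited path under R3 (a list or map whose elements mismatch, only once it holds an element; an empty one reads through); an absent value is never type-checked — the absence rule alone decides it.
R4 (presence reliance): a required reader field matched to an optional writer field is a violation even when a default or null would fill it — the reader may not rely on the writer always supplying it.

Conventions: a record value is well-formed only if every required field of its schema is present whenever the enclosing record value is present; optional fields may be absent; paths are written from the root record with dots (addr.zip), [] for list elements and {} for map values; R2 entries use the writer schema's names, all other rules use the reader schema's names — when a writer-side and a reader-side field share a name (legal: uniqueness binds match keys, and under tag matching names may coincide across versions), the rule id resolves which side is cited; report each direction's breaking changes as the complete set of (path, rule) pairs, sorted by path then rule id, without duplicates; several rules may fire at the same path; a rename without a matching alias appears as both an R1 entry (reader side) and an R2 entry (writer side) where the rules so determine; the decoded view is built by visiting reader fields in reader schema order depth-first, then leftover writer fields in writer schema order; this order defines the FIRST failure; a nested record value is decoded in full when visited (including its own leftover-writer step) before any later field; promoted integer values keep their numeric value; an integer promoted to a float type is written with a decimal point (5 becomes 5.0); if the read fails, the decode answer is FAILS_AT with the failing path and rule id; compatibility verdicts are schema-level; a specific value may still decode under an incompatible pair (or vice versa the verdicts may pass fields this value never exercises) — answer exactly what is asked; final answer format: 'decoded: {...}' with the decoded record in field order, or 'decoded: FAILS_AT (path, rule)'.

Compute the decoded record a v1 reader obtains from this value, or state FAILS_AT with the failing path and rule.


arrows below run writer -> reader for Shipment
decode (reader v1):
  codes := {"env": -2.5, "k2": 0.25}
  rating := -0.5 (from writer factor)
  latitude := null (not supplied -> null)
  avatar := 0x00 (from writer signature)
  active := null (not supplied -> null)
  attempts := 3
  read fails at active under R2 (unknown field)
  => FAILS_AT (active, R2)
the other Shipment changes do not affect what is asked:
  removed field latitude from record Shipment -> matters for Shipment compatibility verdicts, not for this value's decode
  renamed field rating to factor in record Shipment (alias rating declared on the renamed field) -> inert under this dialect — no rule fires on Shipment and the result does not move
  renamed field avatar to signature in record Shipment (alias avatar declared on the renamed field) -> inert under this dialect — no rule fires on Shipment and the result does not move

decoded: FAILS_AT (active, R2)


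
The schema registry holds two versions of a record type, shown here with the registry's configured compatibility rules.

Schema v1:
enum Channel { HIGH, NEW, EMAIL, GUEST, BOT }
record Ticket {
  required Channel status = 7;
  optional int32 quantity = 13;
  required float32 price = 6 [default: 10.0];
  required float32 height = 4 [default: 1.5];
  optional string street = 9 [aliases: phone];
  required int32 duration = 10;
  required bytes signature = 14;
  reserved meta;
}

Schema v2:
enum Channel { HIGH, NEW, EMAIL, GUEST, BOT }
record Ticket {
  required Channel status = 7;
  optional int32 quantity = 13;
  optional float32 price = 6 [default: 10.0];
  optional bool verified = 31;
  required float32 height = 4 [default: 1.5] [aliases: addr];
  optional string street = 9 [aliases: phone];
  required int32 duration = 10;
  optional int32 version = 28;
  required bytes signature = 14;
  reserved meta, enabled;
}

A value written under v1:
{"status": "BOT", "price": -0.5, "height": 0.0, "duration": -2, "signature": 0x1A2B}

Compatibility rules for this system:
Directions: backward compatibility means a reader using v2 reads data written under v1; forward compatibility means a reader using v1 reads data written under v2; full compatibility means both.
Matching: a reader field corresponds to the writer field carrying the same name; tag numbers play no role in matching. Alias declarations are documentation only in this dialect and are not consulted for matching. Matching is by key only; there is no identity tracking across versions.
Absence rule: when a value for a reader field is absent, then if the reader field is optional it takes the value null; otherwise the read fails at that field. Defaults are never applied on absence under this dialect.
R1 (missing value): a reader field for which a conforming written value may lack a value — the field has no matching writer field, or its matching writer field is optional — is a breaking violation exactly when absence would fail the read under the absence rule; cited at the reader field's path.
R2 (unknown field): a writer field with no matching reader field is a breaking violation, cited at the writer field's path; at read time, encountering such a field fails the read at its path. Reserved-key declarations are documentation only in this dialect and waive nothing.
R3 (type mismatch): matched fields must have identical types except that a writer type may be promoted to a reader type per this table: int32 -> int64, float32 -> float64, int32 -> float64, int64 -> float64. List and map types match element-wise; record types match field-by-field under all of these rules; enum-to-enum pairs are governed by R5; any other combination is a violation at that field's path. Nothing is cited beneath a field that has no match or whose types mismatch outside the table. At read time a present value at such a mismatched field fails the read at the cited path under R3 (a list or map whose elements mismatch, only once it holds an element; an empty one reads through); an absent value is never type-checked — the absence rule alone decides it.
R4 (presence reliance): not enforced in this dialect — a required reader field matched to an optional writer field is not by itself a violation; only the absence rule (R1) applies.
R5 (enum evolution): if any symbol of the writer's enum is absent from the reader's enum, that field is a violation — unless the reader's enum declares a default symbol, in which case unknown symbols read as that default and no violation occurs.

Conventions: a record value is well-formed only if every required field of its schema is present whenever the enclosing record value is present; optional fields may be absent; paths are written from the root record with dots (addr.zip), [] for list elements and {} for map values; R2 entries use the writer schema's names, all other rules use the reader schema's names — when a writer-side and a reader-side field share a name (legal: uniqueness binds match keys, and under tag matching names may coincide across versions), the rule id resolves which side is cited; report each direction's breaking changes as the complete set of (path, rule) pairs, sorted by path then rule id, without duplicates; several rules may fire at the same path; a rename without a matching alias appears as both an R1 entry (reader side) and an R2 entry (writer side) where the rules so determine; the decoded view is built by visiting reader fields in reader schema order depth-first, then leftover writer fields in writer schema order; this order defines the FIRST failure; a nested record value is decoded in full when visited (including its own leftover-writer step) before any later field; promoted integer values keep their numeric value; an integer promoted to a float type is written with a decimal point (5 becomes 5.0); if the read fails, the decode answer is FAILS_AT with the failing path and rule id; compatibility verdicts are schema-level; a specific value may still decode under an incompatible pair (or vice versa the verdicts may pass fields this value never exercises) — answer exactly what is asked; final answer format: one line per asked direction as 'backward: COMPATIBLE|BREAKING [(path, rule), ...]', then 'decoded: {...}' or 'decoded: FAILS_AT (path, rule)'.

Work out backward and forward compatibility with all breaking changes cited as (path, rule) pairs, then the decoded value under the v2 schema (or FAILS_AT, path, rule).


in Ticket below, arrows point writer -> reader
backward pass over Ticket, reader schema v2, writer schema v1:
  status: Channel -> Channel, writer required; from status
  quantity: int32 -> int32, writer optional; from quantity
  price: float32 -> float32, writer required; from price
  verified: no writer-side match
  height: float32 -> float32, writer required; from height
  street: string -> string, writer optional; from street
  duration: int32 -> int32, writer required; from duration
  version: no writer-side match
  signature: bytes -> bytes, writer required; from signature
  => backward verdict for Ticket: COMPATIBLE, no violations
forward pass over Ticket, reader schema v1, writer schema v2:
  status: Channel -> Channel, writer required; from status
  quantity: int32 -> int32, writer optional; from quantity
  price: float32 -> float32, writer optional; from price
  height: float32 -> float32, writer required; from height
  street: string -> string, writer optional; from street
  duration: int32 -> int32, writer required; from duration
  signature: bytes -> bytes, writer required; from signature
  writer verified: unknown to reader
  writer version: unknown to reader
  rule R1 violated at price
  rule R2 violated at verified
  rule R2 violated at version
  => forward: BREAKING (3)
migrating the Ticket value to v2:
  status := "BOT"
  quantity := null (not supplied -> null)
  price := -0.5
  verified := null (not supplied -> null)
  height := 0.0
  street := null (not supplied -> null)
  duration := -2
  version := null (not supplied -> null)
  signature := 0x1A2B
  => decoded: {"status": "BOT", "quantity": null, "price": -0.5, "verified": null, "height": 0.0, "street": null, "duration": -2, "version": null, "signature": 0x1A2B}

backward: COMPATIBLE []; forward: BREAKING [(price, R1), (verified, R2), (version, R2)]; decoded: {"status": "BOT", "quantity": null, "price": -0.5, "verified": null, "height": 0.0, "street": null, "duration": -2, "version": null, "signature": 0x1A2B}
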